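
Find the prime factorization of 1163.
1163

Divide by primes starting from smallest:
1163 ÷ 1163 = 1

1163 = 1163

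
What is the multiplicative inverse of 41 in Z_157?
41^(-1) ≡ 23 (mod 157). Verification: 41 × 23 = 943 ≡ 1 (mod 157)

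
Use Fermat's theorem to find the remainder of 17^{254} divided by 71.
25

By Fermat's Little Theorem, a^(p-1) ≡ 1 (mod p) for prime p and gcd(a, p) = 1
Here p = 71, so 17^70 ≡ 1 (mod 71)
We can reduce the exponent: 254 mod 70 = 44
So 17^254 ≡ 17^44 (mod 71)
Computing: 17^44 mod 71 = 25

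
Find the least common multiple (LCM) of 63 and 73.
4599

First find GCD(63, 73) using the Euclidean algorithm:
63 = 0 × 73 + 63
73 = 1 × 63 + 10
63 = 6 × 10 + 3
10 = 3 × 3 + 1
3 = 3 × 1 + 0
GCD(63, 73) = 1

LCM formula: LCM(a, b) = (a × b) / GCD(a, b)
LCM(63, 73) = (63 × 73) / 1
LCM(63, 73) = 4599 / 1
LCM(63, 73) = 4599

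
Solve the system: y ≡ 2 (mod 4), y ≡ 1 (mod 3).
M = 4 × 3 = 12. M₁ = 3, y₁ ≡ 3 (mod 4). M₂ = 4, y₂ ≡ 1 (mod 3). y = 2×3×3 + 1×4×1 ≡ 10 (mod 12)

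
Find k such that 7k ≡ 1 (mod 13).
7^(-1) ≡ 2 (mod 13). Verification: 7 × 2 = 14 ≡ 1 (mod 13)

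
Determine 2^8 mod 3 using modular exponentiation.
8 = 8 (binary 1000). Repeated squaring mod 3: 2^1 ≡ 2; 2^2 ≡ 2² = 4 ≡ 1; 2^4 ≡ 1² = 1 ≡ 1; 2^8 ≡ 1² = 1 ≡ 1. So 2^8 ≡ 1 (mod 3).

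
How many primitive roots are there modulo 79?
Number of primitive roots mod 79 = φ(78) = 24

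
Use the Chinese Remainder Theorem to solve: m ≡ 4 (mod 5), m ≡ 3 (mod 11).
M = 5 × 11 = 55. M₁ = 11, y₁ ≡ 1 (mod 5). M₂ = 5, y₂ ≡ 9 (mod 11). m = 4×11×1 + 3×5×9 ≡ 14 (mod 55)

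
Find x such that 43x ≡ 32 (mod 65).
34

Since gcd(43, 65) = 1 divides 32, a solution exists.
Multiply both sides by the inverse of 43 mod 65:
  43^(-1) mod 65 = 62
  x ≡ 62 × 32 ≡ 1984 ≡ 34 (mod 65)
Verification: 43 × 34 = 1462 = 22 × 65 + 32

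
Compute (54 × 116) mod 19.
13

(54 × 116) = 6264
6264 mod 19 = 13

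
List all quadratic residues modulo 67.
QRs mod 67: {1, 4, 6, 9, 10, 14, 15, 16, 17, 19, 21, 22, 23, 24, 25, 26, 29, 33, 35, 36, 37, 39, 40, 47, 49, 54, 55, 56, 59, 60, 62, 64, 65}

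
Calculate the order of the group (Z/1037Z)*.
960

Prime factorization: 1037 = 17 × 61
Using the formula φ(n) = n × Π(1 - 1/p) for each prime factor p:
φ(1037) = 1037 × (1 - 1/17) × (1 - 1/61)
φ(1037) = 960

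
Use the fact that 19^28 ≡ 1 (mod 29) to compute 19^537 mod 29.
By Fermat: 19^{28} ≡ 1 (mod 29). 537 ≡ 5 (mod 28). So 19^{537} ≡ 19^{5} ≡ 21 (mod 29)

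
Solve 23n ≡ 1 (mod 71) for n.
34

Using Extended Euclidean Algorithm:
gcd(23, 71) = 1
Bezout coefficients: 23 × 34 + 71 × -11 = 1
So 23 × 34 ≡ 1 (mod 71)
The inverse is 34 mod 71 = 34
Verification: 23 × 34 = 782 = 11 × 71 + 1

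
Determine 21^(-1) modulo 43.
21^(-1) ≡ 41 (mod 43). Verification: 21 × 41 = 861 ≡ 1 (mod 43)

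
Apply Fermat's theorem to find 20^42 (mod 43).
By Fermat's Little Theorem, 20^{42} ≡ 1 (mod 43) since 43 is prime and gcd(20, 43) = 1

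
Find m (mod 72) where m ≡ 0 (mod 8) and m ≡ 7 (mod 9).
M = 8 × 9 = 72. M₁ = 9, y₁ ≡ 1 (mod 8). M₂ = 8, y₂ ≡ 8 (mod 9). m = 0×9×1 + 7×8×8 ≡ 16 (mod 72)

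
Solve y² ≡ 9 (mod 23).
The square roots of 9 mod 23 are 3 and 20. Verify: 3² = 9 ≡ 9 (mod 23)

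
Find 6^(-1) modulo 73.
61

Using Extended Euclidean Algorithm:
gcd(6, 73) = 1
Bezout coefficients: 6 × -12 + 73 × 1 = 1
So 6 × -12 ≡ 1 (mod 73)
The inverse is -12 mod 73 = 61
Verification: 6 × 61 = 366 = 5 × 73 + 1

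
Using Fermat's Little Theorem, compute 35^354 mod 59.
By Fermat: 35^{58} ≡ 1 (mod 59). 354 = 6×58 + 6. So 35^{354} ≡ 35^{6} ≡ 29 (mod 59)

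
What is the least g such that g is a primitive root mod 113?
p - 1 = 112 has prime divisors 2, 7. h is a primitive root mod 113 iff h^(112/q) ≢ 1 (mod 113) for each such q.
h = 2: 2^56 ≡ 1, 2^16 ≡ 109 (mod 113); 2^56 ≡ 1, so not a primitive root.
h = 3: 3^56 ≡ 112, 3^16 ≡ 49 (mod 113); none is 1, so 3 has order 112 and is a primitive root.
The smallest primitive root mod 113 is g = 3.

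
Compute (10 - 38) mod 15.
2

(10 - 38) = -28
-28 mod 15 = 2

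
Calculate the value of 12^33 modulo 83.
Using repeated squaring. 33 = 32 + 1 (binary 100001). Repeated squaring mod 83: 12^1 ≡ 12; 12^2 ≡ 12² = 144 ≡ 61; 12^4 ≡ 61² = 3721 ≡ 69; 12^8 ≡ 69² = 4761 ≡ 30; 12^16 ≡ 30² = 900 ≡ 70; 12^32 ≡ 70² = 4900 ≡ 3. Multiply: 12^33 = 12^32 × 12^1 ≡ 3 × 12 (mod 83): 3 × 12 = 36 ≡ 36. So 12^33 ≡ 36 (mod 83).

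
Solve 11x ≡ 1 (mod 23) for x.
21

Using Extended Euclidean Algorithm:
gcd(11, 23) = 1
Bezout coefficients: 11 × -2 + 23 × 1 = 1
So 11 × -2 ≡ 1 (mod 23)
The inverse is -2 mod 23 = 21
Verification: 11 × 21 = 231 = 10 × 23 + 1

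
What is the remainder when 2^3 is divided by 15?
3 = 2 + 1 (binary 11). Repeated squaring mod 15: 2^1 ≡ 2; 2^2 ≡ 2² = 4 ≡ 4. Multiply: 2^3 = 2^2 × 2^1 ≡ 4 × 2 (mod 15): 4 × 2 = 8 ≡ 8. So 2^3 ≡ 8 (mod 15).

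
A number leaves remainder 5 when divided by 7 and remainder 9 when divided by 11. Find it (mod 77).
M = 7 × 11 = 77. M₁ = 11, y₁ ≡ 2 (mod 7). M₂ = 7, y₂ ≡ 8 (mod 11). y = 5×11×2 + 9×7×8 ≡ 75 (mod 77)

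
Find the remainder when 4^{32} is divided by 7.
By Fermat: 4^{6} ≡ 1 (mod 7). 32 = 5×6 + 2. So 4^{32} ≡ 4^{2} ≡ 2 (mod 7)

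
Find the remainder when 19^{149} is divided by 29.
By Fermat: 19^{28} ≡ 1 (mod 29). 149 = 5×28 + 9. So 19^{149} ≡ 19^{9} ≡ 11 (mod 29)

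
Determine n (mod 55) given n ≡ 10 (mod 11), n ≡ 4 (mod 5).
54

Using the Chinese Remainder Theorem:
M = product of moduli = 55
For equation 1: M_1 = 5, 5 ≡ 5 (mod 11), inverse of 5 mod 11 is 9 (check: 5 × 9 = 45 ≡ 1 (mod 11))
For equation 2: M_2 = 11, 11 ≡ 1 (mod 5), inverse of 11 mod 5 is 1 (check: 1 × 1 = 1 ≡ 1 (mod 5))
Combine: n ≡ Σ r_i×M_i×(M_i⁻¹ mod m_i) = 10×5×9 + 4×11×1 = 450 + 44 = 494
494 mod 55 = 54
n ≡ 54 (mod 55)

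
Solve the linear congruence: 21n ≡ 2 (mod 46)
22

Since gcd(21, 46) = 1 divides 2, a solution exists.
Multiply both sides by the inverse of 21 mod 46:
  21^(-1) mod 46 = 11
  x ≡ 11 × 2 ≡ 22 ≡ 22 (mod 46)
Verification: 21 × 22 = 462 = 10 × 46 + 2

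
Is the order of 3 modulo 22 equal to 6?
No, the actual order is 5, not 6.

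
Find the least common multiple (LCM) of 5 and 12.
60

First find GCD(5, 12) using the Euclidean algorithm:
5 = 0 × 12 + 5
12 = 2 × 5 + 2
5 = 2 × 2 + 1
2 = 2 × 1 + 0
GCD(5, 12) = 1

LCM formula: LCM(a, b) = (a × b) / GCD(a, b)
LCM(5, 12) = (5 × 12) / 1
LCM(5, 12) = 60 / 1
LCM(5, 12) = 60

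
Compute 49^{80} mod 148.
145

Using successive squaring:
Binary expansion of 80: 1010000
Powers of 49 mod 148 (each is the square of the previous):
  49^1 ≡ 49 (mod 148)
  49^2 ≡ 49² = 2401 ≡ 33 (mod 148)
  49^4 ≡ 33² = 1089 ≡ 53 (mod 148)
  49^8 ≡ 53² = 2809 ≡ 145 (mod 148)
  49^16 ≡ 145² = 21025 ≡ 9 (mod 148)
  49^32 ≡ 9² = 81 ≡ 81 (mod 148)
  49^64 ≡ 81² = 6561 ≡ 49 (mod 148)
80 = 64 + 16, so 49^80 = 49^64 × 49^16 ≡ 49 × 9 (mod 148)
Multiplying step by step:
  49 × 9 = 441 ≡ 145 (mod 148)
Result: 49^80 ≡ 145 (mod 148)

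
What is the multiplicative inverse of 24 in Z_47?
24^(-1) ≡ 2 (mod 47). Verification: 24 × 2 = 48 ≡ 1 (mod 47)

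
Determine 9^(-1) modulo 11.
9^(-1) ≡ 5 (mod 11). Verification: 9 × 5 = 45 ≡ 1 (mod 11)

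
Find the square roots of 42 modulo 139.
The square roots of 42 mod 139 are 96 and 43. Verify: 96² = 9216 ≡ 42 (mod 139)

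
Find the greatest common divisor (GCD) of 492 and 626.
2

Using the Euclidean algorithm:
492 = 0 × 626 + 492
626 = 1 × 492 + 134
492 = 3 × 134 + 90
134 = 1 × 90 + 44
90 = 2 × 44 + 2
44 = 22 × 2 + 0

GCD(492, 626) = 2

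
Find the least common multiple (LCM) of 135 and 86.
11610

First find GCD(135, 86) using the Euclidean algorithm:
135 = 1 × 86 + 49
86 = 1 × 49 + 37
49 = 1 × 37 + 12
37 = 3 × 12 + 1
12 = 12 × 1 + 0
GCD(135, 86) = 1

LCM formula: LCM(a, b) = (a × b) / GCD(a, b)
LCM(135, 86) = (135 × 86) / 1
LCM(135, 86) = 11610 / 1
LCM(135, 86) = 11610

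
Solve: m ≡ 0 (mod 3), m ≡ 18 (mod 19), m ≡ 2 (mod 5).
M = 3 × 19 × 5 = 285. M₁ = 95, y₁ ≡ 2 (mod 3). M₂ = 15, y₂ ≡ 14 (mod 19). M₃ = 57, y₃ ≡ 3 (mod 5). m = 0×95×2 + 18×15×14 + 2×57×3 ≡ 132 (mod 285)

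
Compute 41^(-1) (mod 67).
18

Using Extended Euclidean Algorithm:
gcd(41, 67) = 1
Bezout coefficients: 41 × 18 + 67 × -11 = 1
So 41 × 18 ≡ 1 (mod 67)
The inverse is 18 mod 67 = 18
Verification: 41 × 18 = 738 = 11 × 67 + 1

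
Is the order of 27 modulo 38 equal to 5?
No, the actual order is 6, not 5.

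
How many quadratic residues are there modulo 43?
For prime 43, there are (p-1)/2 = (43-1)/2 = 21 quadratic residues (excluding 0).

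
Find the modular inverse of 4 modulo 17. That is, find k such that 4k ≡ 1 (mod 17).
13

Using Extended Euclidean Algorithm:
gcd(4, 17) = 1
Bezout coefficients: 4 × -4 + 17 × 1 = 1
So 4 × -4 ≡ 1 (mod 17)
The inverse is -4 mod 17 = 13
Verification: 4 × 13 = 52 = 3 × 17 + 1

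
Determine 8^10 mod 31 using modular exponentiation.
10 = 8 + 2 (binary 1010). Repeated squaring mod 31: 8^1 ≡ 8; 8^2 ≡ 8² = 64 ≡ 2; 8^4 ≡ 2² = 4 ≡ 4; 8^8 ≡ 4² = 16 ≡ 16. Multiply: 8^10 = 8^8 × 8^2 ≡ 16 × 2 (mod 31): 16 × 2 = 32 ≡ 1. So 8^10 ≡ 1 (mod 31).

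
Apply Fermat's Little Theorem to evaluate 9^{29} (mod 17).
8

By Fermat's Little Theorem, a^(p-1) ≡ 1 (mod p) for prime p and gcd(a, p) = 1
Here p = 17, so 9^16 ≡ 1 (mod 17)
We can reduce the exponent: 29 mod 16 = 13
So 9^29 ≡ 9^13 (mod 17)
Computing: 9^13 mod 17 = 8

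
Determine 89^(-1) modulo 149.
89^(-1) ≡ 72 (mod 149). Verification: 89 × 72 = 6408 ≡ 1 (mod 149)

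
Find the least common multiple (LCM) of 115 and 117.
13455

First find GCD(115, 117) using the Euclidean algorithm:
115 = 0 × 117 + 115
117 = 1 × 115 + 2
115 = 57 × 2 + 1
2 = 2 × 1 + 0
GCD(115, 117) = 1

LCM formula: LCM(a, b) = (a × b) / GCD(a, b)
LCM(115, 117) = (115 × 117) / 1
LCM(115, 117) = 13455 / 1
LCM(115, 117) = 13455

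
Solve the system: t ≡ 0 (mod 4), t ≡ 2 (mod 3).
M = 4 × 3 = 12. M₁ = 3, y₁ ≡ 3 (mod 4). M₂ = 4, y₂ ≡ 1 (mod 3). t = 0×3×3 + 2×4×1 ≡ 8 (mod 12)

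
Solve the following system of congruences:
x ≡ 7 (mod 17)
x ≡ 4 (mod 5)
24

Using the Chinese Remainder Theorem:
M = product of moduli = 85
For equation 1: M_1 = 5, 5 ≡ 5 (mod 17), inverse of 5 mod 17 is 7 (check: 5 × 7 = 35 ≡ 1 (mod 17))
For equation 2: M_2 = 17, 17 ≡ 2 (mod 5), inverse of 17 mod 5 is 3 (check: 2 × 3 = 6 ≡ 1 (mod 5))
Combine: x ≡ Σ r_i×M_i×(M_i⁻¹ mod m_i) = 7×5×7 + 4×17×3 = 245 + 204 = 449
449 mod 85 = 24
x ≡ 24 (mod 85)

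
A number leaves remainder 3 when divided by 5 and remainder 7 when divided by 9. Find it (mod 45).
M = 5 × 9 = 45. M₁ = 9, y₁ ≡ 4 (mod 5). M₂ = 5, y₂ ≡ 2 (mod 9). x = 3×9×4 + 7×5×2 ≡ 43 (mod 45)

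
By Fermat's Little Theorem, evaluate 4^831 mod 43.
By Fermat: 4^{42} ≡ 1 (mod 43). 831 ≡ 33 (mod 42). So 4^{831} ≡ 4^{33} ≡ 35 (mod 43)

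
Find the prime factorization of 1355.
5 × 271

Divide by primes starting from smallest:
1355 ÷ 5 = 271
271 ÷ 271 = 1

1355 = 5 × 271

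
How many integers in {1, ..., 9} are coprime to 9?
6

Prime factorization: 9 = 3^2
Using the formula φ(n) = n × Π(1 - 1/p) for each prime factor p:
φ(9) = 9 × (1 - 1/3)
φ(9) = 6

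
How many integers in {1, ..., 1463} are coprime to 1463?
1080

Prime factorization: 1463 = 7 × 11 × 19
Using the formula φ(n) = n × Π(1 - 1/p) for each prime factor p:
φ(1463) = 1463 × (1 - 1/7) × (1 - 1/11) × (1 - 1/19)
φ(1463) = 1080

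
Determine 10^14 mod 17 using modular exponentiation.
Using repeated squaring. 14 = 8 + 4 + 2 (binary 1110). Repeated squaring mod 17: 10^1 ≡ 10; 10^2 ≡ 10² = 100 ≡ 15; 10^4 ≡ 15² = 225 ≡ 4; 10^8 ≡ 4² = 16 ≡ 16. Multiply: 10^14 = 10^8 × 10^4 × 10^2 ≡ 16 × 4 × 15 (mod 17): 16 × 4 = 64 ≡ 13; 13 × 15 = 195 ≡ 8. So 10^14 ≡ 8 (mod 17).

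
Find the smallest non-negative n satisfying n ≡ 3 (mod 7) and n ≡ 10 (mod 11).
M = 7 × 11 = 77. M₁ = 11, y₁ ≡ 2 (mod 7). M₂ = 7, y₂ ≡ 8 (mod 11). n = 3×11×2 + 10×7×8 ≡ 10 (mod 77)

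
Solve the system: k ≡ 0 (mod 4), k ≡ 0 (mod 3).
M = 4 × 3 = 12. M₁ = 3, y₁ ≡ 3 (mod 4). M₂ = 4, y₂ ≡ 1 (mod 3). k = 0×3×3 + 0×4×1 ≡ 0 (mod 12)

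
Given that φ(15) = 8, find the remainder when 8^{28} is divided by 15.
By Euler: 8^{8} ≡ 1 (mod 15) since gcd(8, 15) = 1. 28 = 3×8 + 4. So 8^{28} ≡ 8^{4} ≡ 1 (mod 15)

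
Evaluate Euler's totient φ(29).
28

Prime factorization: 29 = 29
Using the formula φ(n) = n × Π(1 - 1/p) for each prime factor p:
φ(29) = 29 × (1 - 1/29)
φ(29) = 28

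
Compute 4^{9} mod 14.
8

Using successive squaring:
Binary expansion of 9: 1001
Powers of 4 mod 14 (each is the square of the previous):
  4^1 ≡ 4 (mod 14)
  4^2 ≡ 4² = 16 ≡ 2 (mod 14)
  4^4 ≡ 2² = 4 ≡ 4 (mod 14)
  4^8 ≡ 4² = 16 ≡ 2 (mod 14)
9 = 8 + 1, so 4^9 = 4^8 × 4^1 ≡ 2 × 4 (mod 14)
Multiplying step by step:
  2 × 4 = 8 ≡ 8 (mod 14)
Result: 4^9 ≡ 8 (mod 14)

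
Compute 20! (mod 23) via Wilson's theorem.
(22)! = (20)! × (21) × (22) ≡ -1 (mod 23). So (20)! ≡ -1 × [(22)(21)]^(-1) ≡ 11 (mod 23)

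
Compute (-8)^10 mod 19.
(-8) ≡ 11 (mod 19). 10 = 8 + 2 (binary 1010). Repeated squaring mod 19: 11^1 ≡ 11; 11^2 ≡ 11² = 121 ≡ 7; 11^4 ≡ 7² = 49 ≡ 11; 11^8 ≡ 11² = 121 ≡ 7. Multiply: (-8)^10 ≡ 11^8 × 11^2 ≡ 7 × 7 (mod 19): 7 × 7 = 49 ≡ 11. So (-8)^10 ≡ 11 (mod 19).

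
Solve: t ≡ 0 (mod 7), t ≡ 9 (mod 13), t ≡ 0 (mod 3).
M = 7 × 13 × 3 = 273. M₁ = 39, y₁ ≡ 2 (mod 7). M₂ = 21, y₂ ≡ 5 (mod 13). M₃ = 91, y₃ ≡ 1 (mod 3). t = 0×39×2 + 9×21×5 + 0×91×1 ≡ 126 (mod 273)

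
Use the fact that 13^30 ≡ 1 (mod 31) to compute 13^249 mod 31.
By Fermat: 13^{30} ≡ 1 (mod 31). 249 ≡ 9 (mod 30). So 13^{249} ≡ 13^{9} ≡ 29 (mod 31)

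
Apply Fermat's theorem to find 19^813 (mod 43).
By Fermat: 19^{42} ≡ 1 (mod 43). 813 ≡ 15 (mod 42). So 19^{813} ≡ 19^{15} ≡ 39 (mod 43)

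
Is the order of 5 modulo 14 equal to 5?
No, the actual order is 6, not 5.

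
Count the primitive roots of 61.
16

The number of primitive roots modulo p is φ(p-1) = φ(60)
φ(60) = 16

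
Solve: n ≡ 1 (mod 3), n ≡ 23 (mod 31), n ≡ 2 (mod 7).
M = 3 × 31 × 7 = 651. M₁ = 217, y₁ ≡ 1 (mod 3). M₂ = 21, y₂ ≡ 3 (mod 31). M₃ = 93, y₃ ≡ 4 (mod 7). n = 1×217×1 + 23×21×3 + 2×93×4 ≡ 457 (mod 651)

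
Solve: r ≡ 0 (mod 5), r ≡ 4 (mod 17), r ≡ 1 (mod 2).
M = 5 × 17 × 2 = 170. M₁ = 34, y₁ ≡ 4 (mod 5). M₂ = 10, y₂ ≡ 12 (mod 17). M₃ = 85, y₃ ≡ 1 (mod 2). r = 0×34×4 + 4×10×12 + 1×85×1 ≡ 55 (mod 170)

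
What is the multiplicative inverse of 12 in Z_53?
12^(-1) ≡ 31 (mod 53). Verification: 12 × 31 = 372 ≡ 1 (mod 53)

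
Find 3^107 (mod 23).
Using Fermat: 3^{22} ≡ 1 (mod 23). 107 ≡ 19 (mod 22). So 3^{107} ≡ 3^{19} ≡ 6 (mod 23)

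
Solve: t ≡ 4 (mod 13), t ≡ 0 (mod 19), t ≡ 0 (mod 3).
M = 13 × 19 × 3 = 741. M₁ = 57, y₁ ≡ 8 (mod 13). M₂ = 39, y₂ ≡ 1 (mod 19). M₃ = 247, y₃ ≡ 1 (mod 3). t = 4×57×8 + 0×39×1 + 0×247×1 ≡ 342 (mod 741)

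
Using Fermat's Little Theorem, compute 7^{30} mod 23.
12

By Fermat's Little Theorem, a^(p-1) ≡ 1 (mod p) for prime p and gcd(a, p) = 1
Here p = 23, so 7^22 ≡ 1 (mod 23)
We can reduce the exponent: 30 mod 22 = 8
So 7^30 ≡ 7^8 (mod 23)
Computing: 7^8 mod 23 = 12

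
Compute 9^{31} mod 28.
9

Using successive squaring:
Binary expansion of 31: 11111
Powers of 9 mod 28 (each is the square of the previous):
  9^1 ≡ 9 (mod 28)
  9^2 ≡ 9² = 81 ≡ 25 (mod 28)
  9^4 ≡ 25² = 625 ≡ 9 (mod 28)
  9^8 ≡ 9² = 81 ≡ 25 (mod 28)
  9^16 ≡ 25² = 625 ≡ 9 (mod 28)
31 = 16 + 8 + 4 + 2 + 1, so 9^31 = 9^16 × 9^8 × 9^4 × 9^2 × 9^1 ≡ 9 × 25 × 9 × 25 × 9 (mod 28)
Multiplying step by step:
  9 × 25 = 225 ≡ 1 (mod 28)
  1 × 9 = 9 ≡ 9 (mod 28)
  9 × 25 = 225 ≡ 1 (mod 28)
  1 × 9 = 9 ≡ 9 (mod 28)
Result: 9^31 ≡ 9 (mod 28)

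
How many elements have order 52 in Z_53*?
Number of primitive roots mod 53 = φ(52) = 24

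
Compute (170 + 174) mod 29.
25

(170 + 174) = 344
344 mod 29 = 25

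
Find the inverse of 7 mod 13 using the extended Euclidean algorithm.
Extended GCD: 7(2) + 13(-1) = 1. So 7^(-1) ≡ 2 ≡ 2 (mod 13). Verify: 7 × 2 = 14 ≡ 1 (mod 13)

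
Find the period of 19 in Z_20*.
Powers of 19 mod 20: 19^1≡19, 19^2≡1. Order = 2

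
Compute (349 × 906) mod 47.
25

(349 × 906) = 316194
316194 mod 47 = 25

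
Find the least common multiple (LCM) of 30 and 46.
690

First find GCD(30, 46) using the Euclidean algorithm:
30 = 0 × 46 + 30
46 = 1 × 30 + 16
30 = 1 × 16 + 14
16 = 1 × 14 + 2
14 = 7 × 2 + 0
GCD(30, 46) = 2

LCM formula: LCM(a, b) = (a × b) / GCD(a, b)
LCM(30, 46) = (30 × 46) / 2
LCM(30, 46) = 1380 / 2
LCM(30, 46) = 690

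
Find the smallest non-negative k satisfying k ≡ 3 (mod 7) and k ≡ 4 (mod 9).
M = 7 × 9 = 63. M₁ = 9, y₁ ≡ 4 (mod 7). M₂ = 7, y₂ ≡ 4 (mod 9). k = 3×9×4 + 4×7×4 ≡ 31 (mod 63)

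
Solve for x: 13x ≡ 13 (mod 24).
1

Since gcd(13, 24) = 1 divides 13, a solution exists.
Multiply both sides by the inverse of 13 mod 24:
  13^(-1) mod 24 = 13
  x ≡ 13 × 13 ≡ 169 ≡ 1 (mod 24)
Verification: 13 × 1 = 13 = 0 × 24 + 13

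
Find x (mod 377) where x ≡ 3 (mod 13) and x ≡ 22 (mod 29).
M = 13 × 29 = 377. M₁ = 29, y₁ ≡ 9 (mod 13). M₂ = 13, y₂ ≡ 9 (mod 29). x = 3×29×9 + 22×13×9 ≡ 341 (mod 377)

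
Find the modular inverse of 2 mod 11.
2^(-1) ≡ 6 (mod 11). Verification: 2 × 6 = 12 ≡ 1 (mod 11)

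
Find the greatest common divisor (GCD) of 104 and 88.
8

Using the Euclidean algorithm:
104 = 1 × 88 + 16
88 = 5 × 16 + 8
16 = 2 × 8 + 0

GCD(104, 88) = 8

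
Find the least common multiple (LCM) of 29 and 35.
1015

First find GCD(29, 35) using the Euclidean algorithm:
29 = 0 × 35 + 29
35 = 1 × 29 + 6
29 = 4 × 6 + 5
6 = 1 × 5 + 1
5 = 5 × 1 + 0
GCD(29, 35) = 1

LCM formula: LCM(a, b) = (a × b) / GCD(a, b)
LCM(29, 35) = (29 × 35) / 1
LCM(29, 35) = 1015 / 1
LCM(29, 35) = 1015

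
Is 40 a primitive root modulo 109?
Yes

To verify, check if 40^(108/q) ≢ 1 (mod 109) for each prime divisor q of 108
Divisors of 108 = 108: [1, 2, 3, 4, 6, 9, 12, 18, 27, 36, 54, 108]
  40^(108/2) = 40^54 ≡ 108 (mod 109)
  40^(108/3) = 40^36 ≡ 63 (mod 109)
Conclusion: 40 is a primitive root modulo 109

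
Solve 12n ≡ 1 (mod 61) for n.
12^(-1) ≡ 56 (mod 61). Verification: 12 × 56 = 672 ≡ 1 (mod 61)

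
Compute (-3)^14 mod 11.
Using Fermat: (-3)^{10} ≡ 1 (mod 11). 14 ≡ 4 (mod 10). So (-3)^{14} ≡ (-3)^{4} ≡ 4 (mod 11)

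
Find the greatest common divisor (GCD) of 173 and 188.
1

Using the Euclidean algorithm:
173 = 0 × 188 + 173
188 = 1 × 173 + 15
173 = 11 × 15 + 8
15 = 1 × 8 + 7
8 = 1 × 7 + 1
7 = 7 × 1 + 0

GCD(173, 188) = 1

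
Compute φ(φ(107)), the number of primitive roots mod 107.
Number of primitive roots mod 107 = φ(106) = 52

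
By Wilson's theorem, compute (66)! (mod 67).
By Wilson's theorem, (66)! ≡ -1 ≡ 66 (mod 67)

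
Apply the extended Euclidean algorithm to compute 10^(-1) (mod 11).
Extended GCD: 10(-1) + 11(1) = 1. So 10^(-1) ≡ 10 ≡ 10 (mod 11). Verify: 10 × 10 = 100 ≡ 1 (mod 11)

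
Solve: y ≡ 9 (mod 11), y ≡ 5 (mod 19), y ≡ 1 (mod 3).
M = 11 × 19 × 3 = 627. M₁ = 57, y₁ ≡ 6 (mod 11). M₂ = 33, y₂ ≡ 15 (mod 19). M₃ = 209, y₃ ≡ 2 (mod 3). y = 9×57×6 + 5×33×15 + 1×209×2 ≡ 328 (mod 627)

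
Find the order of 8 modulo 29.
Powers of 8 mod 29: 8^1≡8, 8^2≡6, 8^3≡19, 8^4≡7, 8^5≡27, 8^6≡13, 8^7≡17, 8^8≡20, 8^9≡15, 8^10≡4, 8^11≡3, 8^12≡24, 8^13≡18, 8^14≡28, 8^15≡21, 8^16≡23, 8^17≡10, 8^18≡22, 8^19≡2, 8^20≡16, 8^21≡12, 8^22≡9, 8^23≡14, 8^24≡25, 8^25≡26, 8^26≡5, 8^27≡11, 8^28≡1. Order = 28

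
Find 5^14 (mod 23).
Using repeated squaring. 14 = 8 + 4 + 2 (binary 1110). Repeated squaring mod 23: 5^1 ≡ 5; 5^2 ≡ 5² = 25 ≡ 2; 5^4 ≡ 2² = 4 ≡ 4; 5^8 ≡ 4² = 16 ≡ 16. Multiply: 5^14 = 5^8 × 5^4 × 5^2 ≡ 16 × 4 × 2 (mod 23): 16 × 4 = 64 ≡ 18; 18 × 2 = 36 ≡ 13. So 5^14 ≡ 13 (mod 23).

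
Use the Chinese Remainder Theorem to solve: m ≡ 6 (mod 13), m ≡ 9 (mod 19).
M = 13 × 19 = 247. M₁ = 19, y₁ ≡ 11 (mod 13). M₂ = 13, y₂ ≡ 3 (mod 19). m = 6×19×11 + 9×13×3 ≡ 123 (mod 247)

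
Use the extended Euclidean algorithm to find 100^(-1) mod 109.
Extended GCD: 100(12) + 109(-11) = 1. So 100^(-1) ≡ 12 ≡ 12 (mod 109). Verify: 100 × 12 = 1200 ≡ 1 (mod 109)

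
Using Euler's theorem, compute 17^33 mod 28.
By Euler: 17^{12} ≡ 1 (mod 28) since gcd(17, 28) = 1. 33 = 2×12 + 9. So 17^{33} ≡ 17^{9} ≡ 13 (mod 28)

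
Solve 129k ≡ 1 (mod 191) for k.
129^(-1) ≡ 77 (mod 191). Verification: 129 × 77 = 9933 ≡ 1 (mod 191)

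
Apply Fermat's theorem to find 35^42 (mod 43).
By Fermat's Little Theorem, 35^{42} ≡ 1 (mod 43) since 43 is prime and gcd(35, 43) = 1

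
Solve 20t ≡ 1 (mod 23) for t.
20^(-1) ≡ 15 (mod 23). Verification: 20 × 15 = 300 ≡ 1 (mod 23)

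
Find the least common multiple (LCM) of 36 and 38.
684

First find GCD(36, 38) using the Euclidean algorithm:
36 = 0 × 38 + 36
38 = 1 × 36 + 2
36 = 18 × 2 + 0
GCD(36, 38) = 2

LCM formula: LCM(a, b) = (a × b) / GCD(a, b)
LCM(36, 38) = (36 × 38) / 2
LCM(36, 38) = 1368 / 2
LCM(36, 38) = 684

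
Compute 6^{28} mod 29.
1

Using successive squaring:
Binary expansion of 28: 11100
Powers of 6 mod 29 (each is the square of the previous):
  6^1 ≡ 6 (mod 29)
  6^2 ≡ 6² = 36 ≡ 7 (mod 29)
  6^4 ≡ 7² = 49 ≡ 20 (mod 29)
  6^8 ≡ 20² = 400 ≡ 23 (mod 29)
  6^16 ≡ 23² = 529 ≡ 7 (mod 29)
28 = 16 + 8 + 4, so 6^28 = 6^16 × 6^8 × 6^4 ≡ 7 × 23 × 20 (mod 29)
Multiplying step by step:
  7 × 23 = 161 ≡ 16 (mod 29)
  16 × 20 = 320 ≡ 1 (mod 29)
Result: 6^28 ≡ 1 (mod 29)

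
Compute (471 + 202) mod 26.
23

(471 + 202) = 673
673 mod 26 = 23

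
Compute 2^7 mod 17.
7 = 4 + 2 + 1 (binary 111). Repeated squaring mod 17: 2^1 ≡ 2; 2^2 ≡ 2² = 4 ≡ 4; 2^4 ≡ 4² = 16 ≡ 16. Multiply: 2^7 = 2^4 × 2^2 × 2^1 ≡ 16 × 4 × 2 (mod 17): 16 × 4 = 64 ≡ 13; 13 × 2 = 26 ≡ 9. So 2^7 ≡ 9 (mod 17).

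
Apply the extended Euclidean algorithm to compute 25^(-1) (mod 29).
Extended GCD: 25(7) + 29(-6) = 1. So 25^(-1) ≡ 7 ≡ 7 (mod 29). Verify: 25 × 7 = 175 ≡ 1 (mod 29)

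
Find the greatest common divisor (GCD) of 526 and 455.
1

Using the Euclidean algorithm:
526 = 1 × 455 + 71
455 = 6 × 71 + 29
71 = 2 × 29 + 13
29 = 2 × 13 + 3
13 = 4 × 3 + 1
3 = 3 × 1 + 0

GCD(526, 455) = 1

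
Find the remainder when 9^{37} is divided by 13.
By Fermat: 9^{12} ≡ 1 (mod 13). 37 = 3×12 + 1. So 9^{37} ≡ 9^{1} ≡ 9 (mod 13)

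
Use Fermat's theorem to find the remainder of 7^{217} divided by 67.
12

By Fermat's Little Theorem, a^(p-1) ≡ 1 (mod p) for prime p and gcd(a, p) = 1
Here p = 67, so 7^66 ≡ 1 (mod 67)
We can reduce the exponent: 217 mod 66 = 19
So 7^217 ≡ 7^19 (mod 67)
Computing: 7^19 mod 67 = 12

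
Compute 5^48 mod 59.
Using repeated squaring. 48 = 32 + 16 (binary 110000). Repeated squaring mod 59: 5^1 ≡ 5; 5^2 ≡ 5² = 25 ≡ 25; 5^4 ≡ 25² = 625 ≡ 35; 5^8 ≡ 35² = 1225 ≡ 45; 5^16 ≡ 45² = 2025 ≡ 19; 5^32 ≡ 19² = 361 ≡ 7. Multiply: 5^48 = 5^32 × 5^16 ≡ 7 × 19 (mod 59): 7 × 19 = 133 ≡ 15. So 5^48 ≡ 15 (mod 59).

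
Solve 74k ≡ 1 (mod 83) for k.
74^(-1) ≡ 46 (mod 83). Verification: 74 × 46 = 3404 ≡ 1 (mod 83)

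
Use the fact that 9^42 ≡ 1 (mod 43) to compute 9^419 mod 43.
By Fermat: 9^{42} ≡ 1 (mod 43). 419 ≡ 41 (mod 42). So 9^{419} ≡ 9^{41} ≡ 24 (mod 43)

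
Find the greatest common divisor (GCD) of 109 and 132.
1

Using the Euclidean algorithm:
109 = 0 × 132 + 109
132 = 1 × 109 + 23
109 = 4 × 23 + 17
23 = 1 × 17 + 6
17 = 2 × 6 + 5
6 = 1 × 5 + 1
5 = 5 × 1 + 0

GCD(109, 132) = 1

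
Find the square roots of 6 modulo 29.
The square roots of 6 mod 29 are 8 and 21. Verify: 8² = 64 ≡ 6 (mod 29)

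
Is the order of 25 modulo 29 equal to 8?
No, the actual order is 7, not 8.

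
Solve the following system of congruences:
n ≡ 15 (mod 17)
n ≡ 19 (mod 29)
338

Using the Chinese Remainder Theorem:
M = product of moduli = 493
For equation 1: M_1 = 29, 29 ≡ 12 (mod 17), inverse of 29 mod 17 is 10 (check: 12 × 10 = 120 ≡ 1 (mod 17))
For equation 2: M_2 = 17, 17 ≡ 17 (mod 29), inverse of 17 mod 29 is 12 (check: 17 × 12 = 204 ≡ 1 (mod 29))
Combine: n ≡ Σ r_i×M_i×(M_i⁻¹ mod m_i) = 15×29×10 + 19×17×12 = 4350 + 3876 = 8226
8226 mod 493 = 338
n ≡ 338 (mod 493)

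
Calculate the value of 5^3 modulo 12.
3 = 2 + 1 (binary 11). Repeated squaring mod 12: 5^1 ≡ 5; 5^2 ≡ 5² = 25 ≡ 1. Multiply: 5^3 = 5^2 × 5^1 ≡ 1 × 5 (mod 12): 1 × 5 = 5 ≡ 5. So 5^3 ≡ 5 (mod 12).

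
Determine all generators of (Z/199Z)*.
Primitive roots mod 199: {3, 6, 15, 22, 30, 34, 38, 39, 41, 44, 48, 54, 68, 69, 71, 73, 75, 77, 84, 87, 95, 97, 99, 105, 108, 110, 113, 118, 119, 120, 127, 129, 133, 134, 142, 143, 146, 148, 149, 150, 152, 153, 154, 163, 164, 166, 167, 168, 170, 173, 176, 179, 183, 185, 186, 189, 190, 192, 195, 197}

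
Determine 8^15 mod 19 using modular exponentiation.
Using repeated squaring. 15 = 8 + 4 + 2 + 1 (binary 1111). Repeated squaring mod 19: 8^1 ≡ 8; 8^2 ≡ 8² = 64 ≡ 7; 8^4 ≡ 7² = 49 ≡ 11; 8^8 ≡ 11² = 121 ≡ 7. Multiply: 8^15 = 8^8 × 8^4 × 8^2 × 8^1 ≡ 7 × 11 × 7 × 8 (mod 19): 7 × 11 = 77 ≡ 1; 1 × 7 = 7 ≡ 7; 7 × 8 = 56 ≡ 18. So 8^15 ≡ 18 (mod 19).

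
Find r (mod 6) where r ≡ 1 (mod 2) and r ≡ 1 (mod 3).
M = 2 × 3 = 6. M₁ = 3, y₁ ≡ 1 (mod 2). M₂ = 2, y₂ ≡ 2 (mod 3). r = 1×3×1 + 1×2×2 ≡ 1 (mod 6)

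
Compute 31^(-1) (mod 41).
31^(-1) ≡ 4 (mod 41). Verification: 31 × 4 = 124 ≡ 1 (mod 41)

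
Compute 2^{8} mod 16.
0

Using successive squaring:
Binary expansion of 8: 1000
Powers of 2 mod 16 (each is the square of the previous):
  2^1 ≡ 2 (mod 16)
  2^2 ≡ 2² = 4 ≡ 4 (mod 16)
  2^4 ≡ 4² = 16 ≡ 0 (mod 16)
  2^8 ≡ 0² = 0 ≡ 0 (mod 16)
8 is a power of 2, so 2^8 is the last square: ≡ 0 (mod 16)
Result: 2^8 ≡ 0 (mod 16)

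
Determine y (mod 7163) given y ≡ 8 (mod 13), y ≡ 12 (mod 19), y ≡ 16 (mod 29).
5845

Using the Chinese Remainder Theorem:
M = product of moduli = 7163
For equation 1: M_1 = 551, 551 ≡ 5 (mod 13), inverse of 551 mod 13 is 8 (check: 5 × 8 = 40 ≡ 1 (mod 13))
For equation 2: M_2 = 377, 377 ≡ 16 (mod 19), inverse of 377 mod 19 is 6 (check: 16 × 6 = 96 ≡ 1 (mod 19))
For equation 3: M_3 = 247, 247 ≡ 15 (mod 29), inverse of 247 mod 29 is 2 (check: 15 × 2 = 30 ≡ 1 (mod 29))
Combine: y ≡ Σ r_i×M_i×(M_i⁻¹ mod m_i) = 8×551×8 + 12×377×6 + 16×247×2 = 35264 + 27144 + 7904 = 70312
70312 mod 7163 = 5845
y ≡ 5845 (mod 7163)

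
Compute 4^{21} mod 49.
1

Using successive squaring:
Binary expansion of 21: 10101
Powers of 4 mod 49 (each is the square of the previous):
  4^1 ≡ 4 (mod 49)
  4^2 ≡ 4² = 16 ≡ 16 (mod 49)
  4^4 ≡ 16² = 256 ≡ 11 (mod 49)
  4^8 ≡ 11² = 121 ≡ 23 (mod 49)
  4^16 ≡ 23² = 529 ≡ 39 (mod 49)
21 = 16 + 4 + 1, so 4^21 = 4^16 × 4^4 × 4^1 ≡ 39 × 11 × 4 (mod 49)
Multiplying step by step:
  39 × 11 = 429 ≡ 37 (mod 49)
  37 × 4 = 148 ≡ 1 (mod 49)
Result: 4^21 ≡ 1 (mod 49)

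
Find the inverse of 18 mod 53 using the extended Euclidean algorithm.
Extended GCD: 18(3) + 53(-1) = 1. So 18^(-1) ≡ 3 ≡ 3 (mod 53). Verify: 18 × 3 = 54 ≡ 1 (mod 53)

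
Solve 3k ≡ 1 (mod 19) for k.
13

Using Extended Euclidean Algorithm:
gcd(3, 19) = 1
Bezout coefficients: 3 × -6 + 19 × 1 = 1
So 3 × -6 ≡ 1 (mod 19)
The inverse is -6 mod 19 = 13
Verification: 3 × 13 = 39 = 2 × 19 + 1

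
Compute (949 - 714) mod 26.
1

(949 - 714) = 235
235 mod 26 = 1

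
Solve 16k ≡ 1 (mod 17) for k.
16

Using Extended Euclidean Algorithm:
gcd(16, 17) = 1
Bezout coefficients: 16 × -1 + 17 × 1 = 1
So 16 × -1 ≡ 1 (mod 17)
The inverse is -1 mod 17 = 16
Verification: 16 × 16 = 256 = 15 × 17 + 1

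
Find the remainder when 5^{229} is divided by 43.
By Fermat: 5^{42} ≡ 1 (mod 43). 229 = 5×42 + 19. So 5^{229} ≡ 5^{19} ≡ 12 (mod 43)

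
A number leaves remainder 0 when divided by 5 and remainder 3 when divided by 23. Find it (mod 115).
M = 5 × 23 = 115. M₁ = 23, y₁ ≡ 2 (mod 5). M₂ = 5, y₂ ≡ 14 (mod 23). y = 0×23×2 + 3×5×14 ≡ 95 (mod 115)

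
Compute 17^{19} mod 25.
3

Using successive squaring:
Binary expansion of 19: 10011
Powers of 17 mod 25 (each is the square of the previous):
  17^1 ≡ 17 (mod 25)
  17^2 ≡ 17² = 289 ≡ 14 (mod 25)
  17^4 ≡ 14² = 196 ≡ 21 (mod 25)
  17^8 ≡ 21² = 441 ≡ 16 (mod 25)
  17^16 ≡ 16² = 256 ≡ 6 (mod 25)
19 = 16 + 2 + 1, so 17^19 = 17^16 × 17^2 × 17^1 ≡ 6 × 14 × 17 (mod 25)
Multiplying step by step:
  6 × 14 = 84 ≡ 9 (mod 25)
  9 × 17 = 153 ≡ 3 (mod 25)
Result: 17^19 ≡ 3 (mod 25)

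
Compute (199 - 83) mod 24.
20

(199 - 83) = 116
116 mod 24 = 20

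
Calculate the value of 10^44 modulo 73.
Using repeated squaring. 44 = 32 + 8 + 4 (binary 101100). Repeated squaring mod 73: 10^1 ≡ 10; 10^2 ≡ 10² = 100 ≡ 27; 10^4 ≡ 27² = 729 ≡ 72; 10^8 ≡ 72² = 5184 ≡ 1; 10^16 ≡ 1² = 1 ≡ 1; 10^32 ≡ 1² = 1 ≡ 1. Multiply: 10^44 = 10^32 × 10^8 × 10^4 ≡ 1 × 1 × 72 (mod 73): 1 × 1 = 1 ≡ 1; 1 × 72 = 72 ≡ 72. So 10^44 ≡ 72 (mod 73).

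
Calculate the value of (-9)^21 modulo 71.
Using repeated squaring. (-9) ≡ 62 (mod 71). 21 = 16 + 4 + 1 (binary 10101). Repeated squaring mod 71: 62^1 ≡ 62; 62^2 ≡ 62² = 3844 ≡ 10; 62^4 ≡ 10² = 100 ≡ 29; 62^8 ≡ 29² = 841 ≡ 60; 62^16 ≡ 60² = 3600 ≡ 50. Multiply: (-9)^21 ≡ 62^16 × 62^4 × 62^1 ≡ 50 × 29 × 62 (mod 71): 50 × 29 = 1450 ≡ 30; 30 × 62 = 1860 ≡ 14. So (-9)^21 ≡ 14 (mod 71).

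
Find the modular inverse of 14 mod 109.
14^(-1) ≡ 39 (mod 109). Verification: 14 × 39 = 546 ≡ 1 (mod 109)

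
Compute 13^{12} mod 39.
13

Using successive squaring:
Binary expansion of 12: 1100
Powers of 13 mod 39 (each is the square of the previous):
  13^1 ≡ 13 (mod 39)
  13^2 ≡ 13² = 169 ≡ 13 (mod 39)
  13^4 ≡ 13² = 169 ≡ 13 (mod 39)
  13^8 ≡ 13² = 169 ≡ 13 (mod 39)
12 = 8 + 4, so 13^12 = 13^8 × 13^4 ≡ 13 × 13 (mod 39)
Multiplying step by step:
  13 × 13 = 169 ≡ 13 (mod 39)
Result: 13^12 ≡ 13 (mod 39)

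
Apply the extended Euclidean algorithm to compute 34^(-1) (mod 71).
Extended GCD: 34(23) + 71(-11) = 1. So 34^(-1) ≡ 23 ≡ 23 (mod 71). Verify: 34 × 23 = 782 ≡ 1 (mod 71)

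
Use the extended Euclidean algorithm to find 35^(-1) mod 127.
Extended GCD: 35(-29) + 127(8) = 1. So 35^(-1) ≡ 98 ≡ 98 (mod 127). Verify: 35 × 98 = 3430 ≡ 1 (mod 127)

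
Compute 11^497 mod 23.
Using Fermat: 11^{22} ≡ 1 (mod 23). 497 ≡ 13 (mod 22). So 11^{497} ≡ 11^{13} ≡ 17 (mod 23)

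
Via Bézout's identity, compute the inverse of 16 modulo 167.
Extended GCD: 16(-73) + 167(7) = 1. So 16^(-1) ≡ 94 ≡ 94 (mod 167). Verify: 16 × 94 = 1504 ≡ 1 (mod 167)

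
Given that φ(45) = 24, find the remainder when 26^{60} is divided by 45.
By Euler: 26^{24} ≡ 1 (mod 45) since gcd(26, 45) = 1. 60 = 2×24 + 12. So 26^{60} ≡ 26^{12} ≡ 1 (mod 45)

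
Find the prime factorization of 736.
2^5 × 23

Divide by primes starting from smallest:
736 ÷ 2 = 368
368 ÷ 2 = 184
184 ÷ 2 = 92
92 ÷ 2 = 46
46 ÷ 2 = 23
23 ÷ 23 = 1

736 = 2^5 × 23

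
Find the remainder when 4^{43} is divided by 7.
By Fermat: 4^{6} ≡ 1 (mod 7). 43 = 7×6 + 1. So 4^{43} ≡ 4^{1} ≡ 4 (mod 7)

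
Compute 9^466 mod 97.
Using Fermat: 9^{96} ≡ 1 (mod 97). 466 ≡ 82 (mod 96). So 9^{466} ≡ 9^{82} ≡ 91 (mod 97)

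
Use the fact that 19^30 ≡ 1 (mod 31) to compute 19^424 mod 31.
By Fermat: 19^{30} ≡ 1 (mod 31). 424 ≡ 4 (mod 30). So 19^{424} ≡ 19^{4} ≡ 28 (mod 31)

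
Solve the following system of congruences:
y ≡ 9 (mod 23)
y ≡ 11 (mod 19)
239

Using the Chinese Remainder Theorem:
M = product of moduli = 437
For equation 1: M_1 = 19, 19 ≡ 19 (mod 23), inverse of 19 mod 23 is 17 (check: 19 × 17 = 323 ≡ 1 (mod 23))
For equation 2: M_2 = 23, 23 ≡ 4 (mod 19), inverse of 23 mod 19 is 5 (check: 4 × 5 = 20 ≡ 1 (mod 19))
Combine: y ≡ Σ r_i×M_i×(M_i⁻¹ mod m_i) = 9×19×17 + 11×23×5 = 2907 + 1265 = 4172
4172 mod 437 = 239
y ≡ 239 (mod 437)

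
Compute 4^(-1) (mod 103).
26

Using Extended Euclidean Algorithm:
gcd(4, 103) = 1
Bezout coefficients: 4 × 26 + 103 × -1 = 1
So 4 × 26 ≡ 1 (mod 103)
The inverse is 26 mod 103 = 26
Verification: 4 × 26 = 104 = 1 × 103 + 1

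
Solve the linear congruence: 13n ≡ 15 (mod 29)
19

Since gcd(13, 29) = 1 divides 15, a solution exists.
Multiply both sides by the inverse of 13 mod 29:
  13^(-1) mod 29 = 9
  x ≡ 9 × 15 ≡ 135 ≡ 19 (mod 29)
Verification: 13 × 19 = 247 = 8 × 29 + 15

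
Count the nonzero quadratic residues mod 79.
For prime 79, there are (p-1)/2 = (79-1)/2 = 39 quadratic residues (excluding 0).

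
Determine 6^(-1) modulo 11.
6^(-1) ≡ 2 (mod 11). Verification: 6 × 2 = 12 ≡ 1 (mod 11)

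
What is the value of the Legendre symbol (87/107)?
(87/107) = 87^{53} mod 107 = 1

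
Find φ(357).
192

Prime factorization: 357 = 3 × 7 × 17
Using the formula φ(n) = n × Π(1 - 1/p) for each prime factor p:
φ(357) = 357 × (1 - 1/3) × (1 - 1/7) × (1 - 1/17)
φ(357) = 192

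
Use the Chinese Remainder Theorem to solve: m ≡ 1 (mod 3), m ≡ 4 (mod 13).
M = 3 × 13 = 39. M₁ = 13, y₁ ≡ 1 (mod 3). M₂ = 3, y₂ ≡ 9 (mod 13). m = 1×13×1 + 4×3×9 ≡ 4 (mod 39)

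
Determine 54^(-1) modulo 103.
54^(-1) ≡ 21 (mod 103). Verification: 54 × 21 = 1134 ≡ 1 (mod 103)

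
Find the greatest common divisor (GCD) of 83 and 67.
1

Using the Euclidean algorithm:
83 = 1 × 67 + 16
67 = 4 × 16 + 3
16 = 5 × 3 + 1
3 = 3 × 1 + 0

GCD(83, 67) = 1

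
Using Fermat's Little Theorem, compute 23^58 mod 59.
By Fermat's Little Theorem, 23^{58} ≡ 1 (mod 59) since 59 is prime and gcd(23, 59) = 1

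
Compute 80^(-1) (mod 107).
80^(-1) ≡ 103 (mod 107). Verification: 80 × 103 = 8240 ≡ 1 (mod 107)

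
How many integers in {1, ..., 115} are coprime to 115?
88

Prime factorization: 115 = 5 × 23
Using the formula φ(n) = n × Π(1 - 1/p) for each prime factor p:
φ(115) = 115 × (1 - 1/5) × (1 - 1/23)
φ(115) = 88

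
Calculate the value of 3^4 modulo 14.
4 = 4 (binary 100). Repeated squaring mod 14: 3^1 ≡ 3; 3^2 ≡ 3² = 9 ≡ 9; 3^4 ≡ 9² = 81 ≡ 11. So 3^4 ≡ 11 (mod 14).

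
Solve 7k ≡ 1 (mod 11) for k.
8

Using Extended Euclidean Algorithm:
gcd(7, 11) = 1
Bezout coefficients: 7 × -3 + 11 × 2 = 1
So 7 × -3 ≡ 1 (mod 11)
The inverse is -3 mod 11 = 8
Verification: 7 × 8 = 56 = 5 × 11 + 1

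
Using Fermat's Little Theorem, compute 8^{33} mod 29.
27

By Fermat's Little Theorem, a^(p-1) ≡ 1 (mod p) for prime p and gcd(a, p) = 1
Here p = 29, so 8^28 ≡ 1 (mod 29)
We can reduce the exponent: 33 mod 28 = 5
So 8^33 ≡ 8^5 (mod 29)
Computing: 8^5 mod 29 = 27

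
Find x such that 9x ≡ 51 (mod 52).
23

Since gcd(9, 52) = 1 divides 51, a solution exists.
Multiply both sides by the inverse of 9 mod 52:
  9^(-1) mod 52 = 29
  x ≡ 29 × 51 ≡ 1479 ≡ 23 (mod 52)
Verification: 9 × 23 = 207 = 3 × 52 + 51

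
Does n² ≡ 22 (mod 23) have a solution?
By Euler's criterion: 22^{11} ≡ 22 (mod 23). Since this equals -1 (≡ 22), 22 is not a QR.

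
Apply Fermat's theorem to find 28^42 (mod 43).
By Fermat's Little Theorem, 28^{42} ≡ 1 (mod 43) since 43 is prime and gcd(28, 43) = 1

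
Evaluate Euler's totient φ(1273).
1188

Prime factorization: 1273 = 19 × 67
Using the formula φ(n) = n × Π(1 - 1/p) for each prime factor p:
φ(1273) = 1273 × (1 - 1/19) × (1 - 1/67)
φ(1273) = 1188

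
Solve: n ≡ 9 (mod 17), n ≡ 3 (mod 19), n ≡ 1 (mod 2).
M = 17 × 19 × 2 = 646. M₁ = 38, y₁ ≡ 13 (mod 17). M₂ = 34, y₂ ≡ 14 (mod 19). M₃ = 323, y₃ ≡ 1 (mod 2). n = 9×38×13 + 3×34×14 + 1×323×1 ≡ 383 (mod 646)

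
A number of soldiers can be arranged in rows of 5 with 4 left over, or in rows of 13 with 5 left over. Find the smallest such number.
M = 5 × 13 = 65. M₁ = 13, y₁ ≡ 2 (mod 5). M₂ = 5, y₂ ≡ 8 (mod 13). t = 4×13×2 + 5×5×8 ≡ 44 (mod 65). The smallest positive such number is 44.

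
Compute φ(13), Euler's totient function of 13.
12

Prime factorization: 13 = 13
Using the formula φ(n) = n × Π(1 - 1/p) for each prime factor p:
φ(13) = 13 × (1 - 1/13)
φ(13) = 12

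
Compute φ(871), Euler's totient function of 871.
792

Prime factorization: 871 = 13 × 67
Using the formula φ(n) = n × Π(1 - 1/p) for each prime factor p:
φ(871) = 871 × (1 - 1/13) × (1 - 1/67)
φ(871) = 792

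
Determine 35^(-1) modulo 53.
35^(-1) ≡ 50 (mod 53). Verification: 35 × 50 = 1750 ≡ 1 (mod 53)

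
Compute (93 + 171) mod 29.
3

(93 + 171) = 264
264 mod 29 = 3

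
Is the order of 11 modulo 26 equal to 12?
Yes, ord_26(11) = 12.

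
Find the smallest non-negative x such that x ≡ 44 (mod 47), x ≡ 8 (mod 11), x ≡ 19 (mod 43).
11371

Using the Chinese Remainder Theorem:
M = product of moduli = 22231
For equation 1: M_1 = 473, 473 ≡ 3 (mod 47), inverse of 473 mod 47 is 16 (check: 3 × 16 = 48 ≡ 1 (mod 47))
For equation 2: M_2 = 2021, 2021 ≡ 8 (mod 11), inverse of 2021 mod 11 is 7 (check: 8 × 7 = 56 ≡ 1 (mod 11))
For equation 3: M_3 = 517, 517 ≡ 1 (mod 43), inverse of 517 mod 43 is 1 (check: 1 × 1 = 1 ≡ 1 (mod 43))
Combine: x ≡ Σ r_i×M_i×(M_i⁻¹ mod m_i) = 44×473×16 + 8×2021×7 + 19×517×1 = 332992 + 113176 + 9823 = 455991
455991 mod 22231 = 11371
x ≡ 11371 (mod 22231)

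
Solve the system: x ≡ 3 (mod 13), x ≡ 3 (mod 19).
M = 13 × 19 = 247. M₁ = 19, y₁ ≡ 11 (mod 13). M₂ = 13, y₂ ≡ 3 (mod 19). x = 3×19×11 + 3×13×3 ≡ 3 (mod 247)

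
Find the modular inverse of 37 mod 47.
37^(-1) ≡ 14 (mod 47). Verification: 37 × 14 = 518 ≡ 1 (mod 47)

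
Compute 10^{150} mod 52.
40

Using successive squaring:
Binary expansion of 150: 10010110
Powers of 10 mod 52 (each is the square of the previous):
  10^1 ≡ 10 (mod 52)
  10^2 ≡ 10² = 100 ≡ 48 (mod 52)
  10^4 ≡ 48² = 2304 ≡ 16 (mod 52)
  10^8 ≡ 16² = 256 ≡ 48 (mod 52)
  10^16 ≡ 48² = 2304 ≡ 16 (mod 52)
  10^32 ≡ 16² = 256 ≡ 48 (mod 52)
  10^64 ≡ 48² = 2304 ≡ 16 (mod 52)
  10^128 ≡ 16² = 256 ≡ 48 (mod 52)
150 = 128 + 16 + 4 + 2, so 10^150 = 10^128 × 10^16 × 10^4 × 10^2 ≡ 48 × 16 × 16 × 48 (mod 52)
Multiplying step by step:
  48 × 16 = 768 ≡ 40 (mod 52)
  40 × 16 = 640 ≡ 16 (mod 52)
  16 × 48 = 768 ≡ 40 (mod 52)
Result: 10^150 ≡ 40 (mod 52)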